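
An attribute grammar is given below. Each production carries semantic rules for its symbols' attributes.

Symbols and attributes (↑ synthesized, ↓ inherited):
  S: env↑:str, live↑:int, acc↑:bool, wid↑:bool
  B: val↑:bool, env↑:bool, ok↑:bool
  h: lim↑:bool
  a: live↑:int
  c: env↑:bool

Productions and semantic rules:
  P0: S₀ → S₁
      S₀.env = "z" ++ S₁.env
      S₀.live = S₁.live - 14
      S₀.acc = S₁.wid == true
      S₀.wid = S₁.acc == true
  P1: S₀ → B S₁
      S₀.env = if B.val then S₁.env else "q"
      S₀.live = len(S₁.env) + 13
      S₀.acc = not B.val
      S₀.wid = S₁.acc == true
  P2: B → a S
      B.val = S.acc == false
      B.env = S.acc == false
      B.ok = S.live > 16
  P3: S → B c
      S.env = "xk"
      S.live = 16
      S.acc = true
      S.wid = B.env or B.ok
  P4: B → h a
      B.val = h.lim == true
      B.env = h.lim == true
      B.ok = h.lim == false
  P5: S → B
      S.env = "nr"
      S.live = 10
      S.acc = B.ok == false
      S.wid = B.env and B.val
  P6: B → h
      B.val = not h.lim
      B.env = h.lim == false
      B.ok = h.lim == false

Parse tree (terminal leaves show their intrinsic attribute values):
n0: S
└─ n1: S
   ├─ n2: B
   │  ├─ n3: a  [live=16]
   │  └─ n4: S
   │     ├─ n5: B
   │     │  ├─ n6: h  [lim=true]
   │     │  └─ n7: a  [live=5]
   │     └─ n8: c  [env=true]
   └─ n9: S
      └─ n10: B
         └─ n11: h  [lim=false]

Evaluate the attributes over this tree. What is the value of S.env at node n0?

"zq"

1. n3.live = 16  [terminal]
2. n6.lim = true  [terminal]
3. n7.live = 5  [terminal]
4. n5.val = true  [h.lim == true]
5. n5.env = true  [h.lim == true]
6. n5.ok = false  [h.lim == false]
7. n8.env = true  [terminal]
8. n4.env = "xk"  ["xk"]
9. n4.live = 16  [16]
10. n4.acc = true  [true]
11. n4.wid = true  [B.env or B.ok]
12. n2.val = false  [S.acc == false]
13. n2.env = false  [S.acc == false]
14. n2.ok = false  [S.live > 16]
15. n11.lim = false  [terminal]
16. n10.val = true  [not h.lim]
17. n10.env = true  [h.lim == false]
18. n10.ok = true  [h.lim == false]
19. n9.env = "nr"  ["nr"]
20. n9.live = 10  [10]
21. n9.acc = false  [B.ok == false]
22. n9.wid = true  [B.env and B.val]
23. n1.env = "q"  [if B.val then S₁.env else "q"]
24. n1.live = 15  [len(S₁.env) + 13]
25. n1.acc = true  [not B.val]
26. n1.wid = false  [S₁.acc == true]
27. n0.env = "zq"  ["z" ++ S₁.env]
28. n0.live = 1  [S₁.live - 14]
29. n0.acc = false  [S₁.wid == true]
30. n0.wid = true  [S₁.acc == true]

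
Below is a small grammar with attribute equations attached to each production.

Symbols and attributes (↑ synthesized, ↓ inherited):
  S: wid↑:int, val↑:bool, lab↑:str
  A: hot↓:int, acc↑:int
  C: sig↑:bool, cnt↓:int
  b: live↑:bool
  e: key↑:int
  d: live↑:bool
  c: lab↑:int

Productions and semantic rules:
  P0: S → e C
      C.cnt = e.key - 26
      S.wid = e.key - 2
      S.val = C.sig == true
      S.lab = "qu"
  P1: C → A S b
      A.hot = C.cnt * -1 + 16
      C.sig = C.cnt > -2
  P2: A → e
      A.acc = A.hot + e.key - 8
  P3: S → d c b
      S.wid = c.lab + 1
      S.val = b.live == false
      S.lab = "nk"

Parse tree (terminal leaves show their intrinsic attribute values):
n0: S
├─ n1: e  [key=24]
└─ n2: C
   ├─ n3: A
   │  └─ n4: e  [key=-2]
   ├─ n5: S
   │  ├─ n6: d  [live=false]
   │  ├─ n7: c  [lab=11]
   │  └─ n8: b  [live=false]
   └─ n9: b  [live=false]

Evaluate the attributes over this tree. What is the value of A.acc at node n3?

1. n1.key = 24  [terminal]
2. n2.cnt = -2  [e.key - 26]
3. n3.hot = 18  [C.cnt * -1 + 16]
4. n4.key = -2  [terminal]
5. n3.acc = 8  [A.hot + e.key - 8]
6. n6.live = false  [terminal]
7. n7.lab = 11  [terminal]
8. n8.live = false  [terminal]
9. n5.wid = 12  [c.lab + 1]
10. n5.val = true  [b.live == false]
11. n5.lab = "nk"  ["nk"]
12. n9.live = false  [terminal]
13. n2.sig = false  [C.cnt > -2]
14. n0.wid = 22  [e.key - 2]
15. n0.val = false  [C.sig == true]
16. n0.lab = "qu"  ["qu"]

8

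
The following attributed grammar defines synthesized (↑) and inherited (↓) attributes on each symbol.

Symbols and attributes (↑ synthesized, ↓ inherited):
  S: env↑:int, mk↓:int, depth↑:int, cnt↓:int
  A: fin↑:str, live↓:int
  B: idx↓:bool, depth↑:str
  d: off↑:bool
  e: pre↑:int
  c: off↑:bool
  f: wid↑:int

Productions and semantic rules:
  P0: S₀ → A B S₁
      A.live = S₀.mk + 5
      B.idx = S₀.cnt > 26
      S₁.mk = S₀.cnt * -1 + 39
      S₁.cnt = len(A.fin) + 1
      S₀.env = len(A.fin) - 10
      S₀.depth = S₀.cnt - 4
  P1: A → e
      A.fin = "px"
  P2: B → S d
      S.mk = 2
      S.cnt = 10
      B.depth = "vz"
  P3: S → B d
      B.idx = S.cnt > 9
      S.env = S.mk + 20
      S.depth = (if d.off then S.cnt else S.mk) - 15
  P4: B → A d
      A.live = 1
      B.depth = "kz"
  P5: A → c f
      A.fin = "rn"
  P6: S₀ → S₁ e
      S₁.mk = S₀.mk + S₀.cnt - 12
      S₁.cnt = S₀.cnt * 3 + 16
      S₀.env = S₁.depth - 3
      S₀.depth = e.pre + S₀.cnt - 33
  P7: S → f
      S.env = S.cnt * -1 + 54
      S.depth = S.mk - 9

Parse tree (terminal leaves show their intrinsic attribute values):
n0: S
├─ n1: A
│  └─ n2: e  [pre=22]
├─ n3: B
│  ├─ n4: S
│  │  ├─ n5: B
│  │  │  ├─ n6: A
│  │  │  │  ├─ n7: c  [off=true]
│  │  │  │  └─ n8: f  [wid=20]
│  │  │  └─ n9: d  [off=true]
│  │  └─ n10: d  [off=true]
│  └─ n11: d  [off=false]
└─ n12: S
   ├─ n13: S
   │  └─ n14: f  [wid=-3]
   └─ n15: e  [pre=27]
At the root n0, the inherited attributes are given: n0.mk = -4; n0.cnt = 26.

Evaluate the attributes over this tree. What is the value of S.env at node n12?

-8

1. n0.mk = -4  [given at root]
2. n0.cnt = 26  [given at root]
3. n1.live = 1  [S₀.mk + 5]
4. n2.pre = 22  [terminal]
5. n1.fin = "px"  ["px"]
6. n3.idx = false  [S₀.cnt > 26]
7. n4.mk = 2  [2]
8. n4.cnt = 10  [10]
9. n5.idx = true  [S.cnt > 9]
10. n6.live = 1  [1]
11. n7.off = true  [terminal]
12. n8.wid = 20  [terminal]
13. n6.fin = "rn"  ["rn"]
14. n9.off = true  [terminal]
15. n5.depth = "kz"  ["kz"]
16. n10.off = true  [terminal]
17. n4.env = 22  [S.mk + 20]
18. n4.depth = -5  [(if d.off then S.cnt else S.mk) - 15]
19. n11.off = false  [terminal]
20. n3.depth = "vz"  ["vz"]
21. n12.mk = 13  [S₀.cnt * -1 + 39]
22. n12.cnt = 3  [len(A.fin) + 1]
23. n13.mk = 4  [S₀.mk + S₀.cnt - 12]
24. n13.cnt = 25  [S₀.cnt * 3 + 16]
25. n14.wid = -3  [terminal]
26. n13.env = 29  [S.cnt * -1 + 54]
27. n13.depth = -5  [S.mk - 9]
28. n15.pre = 27  [terminal]
29. n12.env = -8  [S₁.depth - 3]
30. n12.depth = -3  [e.pre + S₀.cnt - 33]
31. n0.env = -8  [len(A.fin) - 10]
32. n0.depth = 22  [S₀.cnt - 4]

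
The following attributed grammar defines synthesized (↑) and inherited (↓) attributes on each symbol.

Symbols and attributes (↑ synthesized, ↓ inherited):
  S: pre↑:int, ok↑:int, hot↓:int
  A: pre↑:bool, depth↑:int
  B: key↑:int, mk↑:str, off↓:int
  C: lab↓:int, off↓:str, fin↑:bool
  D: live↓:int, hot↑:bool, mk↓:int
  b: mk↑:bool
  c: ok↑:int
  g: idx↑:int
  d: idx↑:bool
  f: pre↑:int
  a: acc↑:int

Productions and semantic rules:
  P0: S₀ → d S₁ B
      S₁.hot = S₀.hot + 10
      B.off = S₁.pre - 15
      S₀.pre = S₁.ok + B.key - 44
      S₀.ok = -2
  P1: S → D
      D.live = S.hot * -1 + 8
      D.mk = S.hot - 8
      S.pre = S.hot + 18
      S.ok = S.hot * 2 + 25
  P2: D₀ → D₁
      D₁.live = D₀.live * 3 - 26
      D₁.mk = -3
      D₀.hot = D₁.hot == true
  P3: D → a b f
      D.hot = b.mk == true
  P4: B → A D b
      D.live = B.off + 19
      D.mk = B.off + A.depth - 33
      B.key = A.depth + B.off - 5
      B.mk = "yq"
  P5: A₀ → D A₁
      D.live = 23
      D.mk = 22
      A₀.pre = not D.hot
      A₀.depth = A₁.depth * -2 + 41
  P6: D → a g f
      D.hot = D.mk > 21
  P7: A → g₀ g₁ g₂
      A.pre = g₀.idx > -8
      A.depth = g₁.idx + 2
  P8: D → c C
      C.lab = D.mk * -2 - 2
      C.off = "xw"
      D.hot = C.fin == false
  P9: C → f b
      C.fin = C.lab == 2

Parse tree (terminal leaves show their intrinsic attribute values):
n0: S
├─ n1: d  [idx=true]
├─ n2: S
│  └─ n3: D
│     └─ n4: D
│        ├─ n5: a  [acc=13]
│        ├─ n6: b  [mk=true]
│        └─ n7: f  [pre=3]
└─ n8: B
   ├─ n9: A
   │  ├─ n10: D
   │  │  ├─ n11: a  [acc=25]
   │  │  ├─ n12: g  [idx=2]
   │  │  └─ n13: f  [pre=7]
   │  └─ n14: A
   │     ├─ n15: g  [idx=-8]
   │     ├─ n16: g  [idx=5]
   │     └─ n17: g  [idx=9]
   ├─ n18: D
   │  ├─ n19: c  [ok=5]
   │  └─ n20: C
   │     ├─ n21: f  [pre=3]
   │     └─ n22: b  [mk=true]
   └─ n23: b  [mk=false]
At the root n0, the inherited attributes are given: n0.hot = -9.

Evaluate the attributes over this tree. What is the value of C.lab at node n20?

2

1. n0.hot = -9  [given at root]
2. n1.idx = true  [terminal]
3. n2.hot = 1  [S₀.hot + 10]
4. n3.live = 7  [S.hot * -1 + 8]
5. n3.mk = -7  [S.hot - 8]
6. n4.live = -5  [D₀.live * 3 - 26]
7. n4.mk = -3  [-3]
8. n5.acc = 13  [terminal]
9. n6.mk = true  [terminal]
10. n7.pre = 3  [terminal]
11. n4.hot = true  [b.mk == true]
12. n3.hot = true  [D₁.hot == true]
13. n2.pre = 19  [S.hot + 18]
14. n2.ok = 27  [S.hot * 2 + 25]
15. n8.off = 4  [S₁.pre - 15]
16. n10.live = 23  [23]
17. n10.mk = 22  [22]
18. n11.acc = 25  [terminal]
19. n12.idx = 2  [terminal]
20. n13.pre = 7  [terminal]
21. n10.hot = true  [D.mk > 21]
22. n15.idx = -8  [terminal]
23. n16.idx = 5  [terminal]
24. n17.idx = 9  [terminal]
25. n14.pre = false  [g₀.idx > -8]
26. n14.depth = 7  [g₁.idx + 2]
27. n9.pre = false  [not D.hot]
28. n9.depth = 27  [A₁.depth * -2 + 41]
29. n18.live = 23  [B.off + 19]
30. n18.mk = -2  [B.off + A.depth - 33]
31. n19.ok = 5  [terminal]
32. n20.lab = 2  [D.mk * -2 - 2]
33. n20.off = "xw"  ["xw"]
34. n21.pre = 3  [terminal]
35. n22.mk = true  [terminal]
36. n20.fin = true  [C.lab == 2]
37. n18.hot = false  [C.fin == false]
38. n23.mk = false  [terminal]
39. n8.key = 26  [A.depth + B.off - 5]
40. n8.mk = "yq"  ["yq"]
41. n0.pre = 9  [S₁.ok + B.key - 44]
42. n0.ok = -2  [-2]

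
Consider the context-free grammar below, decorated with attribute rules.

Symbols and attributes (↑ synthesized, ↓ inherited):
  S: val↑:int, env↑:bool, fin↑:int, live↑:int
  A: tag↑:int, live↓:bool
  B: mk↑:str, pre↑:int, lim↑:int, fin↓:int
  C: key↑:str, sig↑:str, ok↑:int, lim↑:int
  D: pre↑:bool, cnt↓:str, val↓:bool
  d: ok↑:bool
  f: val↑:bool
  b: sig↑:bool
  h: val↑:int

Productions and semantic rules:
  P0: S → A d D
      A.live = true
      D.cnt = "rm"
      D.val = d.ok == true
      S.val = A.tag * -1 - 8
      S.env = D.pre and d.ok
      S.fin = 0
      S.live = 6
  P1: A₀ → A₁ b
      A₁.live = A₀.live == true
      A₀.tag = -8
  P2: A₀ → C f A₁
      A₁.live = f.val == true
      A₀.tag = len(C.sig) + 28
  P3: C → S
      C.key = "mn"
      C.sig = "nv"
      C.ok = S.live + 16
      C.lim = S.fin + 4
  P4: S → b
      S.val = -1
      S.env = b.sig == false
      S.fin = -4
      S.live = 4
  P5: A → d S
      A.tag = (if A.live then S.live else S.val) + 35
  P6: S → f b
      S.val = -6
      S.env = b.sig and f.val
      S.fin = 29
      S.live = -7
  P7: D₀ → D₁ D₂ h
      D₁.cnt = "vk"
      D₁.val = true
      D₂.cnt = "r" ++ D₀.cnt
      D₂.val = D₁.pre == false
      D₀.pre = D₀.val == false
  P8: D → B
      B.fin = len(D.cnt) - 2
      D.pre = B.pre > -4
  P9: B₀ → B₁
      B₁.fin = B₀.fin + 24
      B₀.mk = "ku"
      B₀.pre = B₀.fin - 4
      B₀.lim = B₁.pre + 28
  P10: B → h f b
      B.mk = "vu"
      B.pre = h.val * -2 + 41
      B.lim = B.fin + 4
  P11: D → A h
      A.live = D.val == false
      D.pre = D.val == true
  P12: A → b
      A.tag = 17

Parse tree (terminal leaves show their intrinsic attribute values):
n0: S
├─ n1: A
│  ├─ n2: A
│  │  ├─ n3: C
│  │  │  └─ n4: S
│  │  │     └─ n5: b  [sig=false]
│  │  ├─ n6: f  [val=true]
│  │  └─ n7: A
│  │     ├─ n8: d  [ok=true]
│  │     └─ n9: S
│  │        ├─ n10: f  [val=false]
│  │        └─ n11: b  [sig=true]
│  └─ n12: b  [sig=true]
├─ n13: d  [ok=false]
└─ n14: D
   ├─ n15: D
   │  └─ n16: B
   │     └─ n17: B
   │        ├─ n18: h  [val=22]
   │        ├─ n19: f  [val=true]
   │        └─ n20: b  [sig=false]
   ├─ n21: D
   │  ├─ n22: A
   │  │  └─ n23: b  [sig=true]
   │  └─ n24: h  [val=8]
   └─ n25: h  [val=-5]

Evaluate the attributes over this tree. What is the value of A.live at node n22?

1. n1.live = true  [true]
2. n2.live = true  [A₀.live == true]
3. n5.sig = false  [terminal]
4. n4.val = -1  [-1]
5. n4.env = true  [b.sig == false]
6. n4.fin = -4  [-4]
7. n4.live = 4  [4]
8. n3.key = "mn"  ["mn"]
9. n3.sig = "nv"  ["nv"]
10. n3.ok = 20  [S.live + 16]
11. n3.lim = 0  [S.fin + 4]
12. n6.val = true  [terminal]
13. n7.live = true  [f.val == true]
14. n8.ok = true  [terminal]
15. n10.val = false  [terminal]
16. n11.sig = true  [terminal]
17. n9.val = -6  [-6]
18. n9.env = false  [b.sig and f.val]
19. n9.fin = 29  [29]
20. n9.live = -7  [-7]
21. n7.tag = 28  [(if A.live then S.live else S.val) + 35]
22. n2.tag = 30  [len(C.sig) + 28]
23. n12.sig = true  [terminal]
24. n1.tag = -8  [-8]
25. n13.ok = false  [terminal]
26. n14.cnt = "rm"  ["rm"]
27. n14.val = false  [d.ok == true]
28. n15.cnt = "vk"  ["vk"]
29. n15.val = true  [true]
30. n16.fin = 0  [len(D.cnt) - 2]
31. n17.fin = 24  [B₀.fin + 24]
32. n18.val = 22  [terminal]
33. n19.val = true  [terminal]
34. n20.sig = false  [terminal]
35. n17.mk = "vu"  ["vu"]
36. n17.pre = -3  [h.val * -2 + 41]
37. n17.lim = 28  [B.fin + 4]
38. n16.mk = "ku"  ["ku"]
39. n16.pre = -4  [B₀.fin - 4]
40. n16.lim = 25  [B₁.pre + 28]
41. n15.pre = false  [B.pre > -4]
42. n21.cnt = "rrm"  ["r" ++ D₀.cnt]
43. n21.val = true  [D₁.pre == false]
44. n22.live = false  [D.val == false]
45. n23.sig = true  [terminal]
46. n22.tag = 17  [17]
47. n24.val = 8  [terminal]
48. n21.pre = true  [D.val == true]
49. n25.val = -5  [terminal]
50. n14.pre = true  [D₀.val == false]
51. n0.val = 0  [A.tag * -1 - 8]
52. n0.env = false  [D.pre and d.ok]
53. n0.fin = 0  [0]
54. n0.live = 6  [6]

false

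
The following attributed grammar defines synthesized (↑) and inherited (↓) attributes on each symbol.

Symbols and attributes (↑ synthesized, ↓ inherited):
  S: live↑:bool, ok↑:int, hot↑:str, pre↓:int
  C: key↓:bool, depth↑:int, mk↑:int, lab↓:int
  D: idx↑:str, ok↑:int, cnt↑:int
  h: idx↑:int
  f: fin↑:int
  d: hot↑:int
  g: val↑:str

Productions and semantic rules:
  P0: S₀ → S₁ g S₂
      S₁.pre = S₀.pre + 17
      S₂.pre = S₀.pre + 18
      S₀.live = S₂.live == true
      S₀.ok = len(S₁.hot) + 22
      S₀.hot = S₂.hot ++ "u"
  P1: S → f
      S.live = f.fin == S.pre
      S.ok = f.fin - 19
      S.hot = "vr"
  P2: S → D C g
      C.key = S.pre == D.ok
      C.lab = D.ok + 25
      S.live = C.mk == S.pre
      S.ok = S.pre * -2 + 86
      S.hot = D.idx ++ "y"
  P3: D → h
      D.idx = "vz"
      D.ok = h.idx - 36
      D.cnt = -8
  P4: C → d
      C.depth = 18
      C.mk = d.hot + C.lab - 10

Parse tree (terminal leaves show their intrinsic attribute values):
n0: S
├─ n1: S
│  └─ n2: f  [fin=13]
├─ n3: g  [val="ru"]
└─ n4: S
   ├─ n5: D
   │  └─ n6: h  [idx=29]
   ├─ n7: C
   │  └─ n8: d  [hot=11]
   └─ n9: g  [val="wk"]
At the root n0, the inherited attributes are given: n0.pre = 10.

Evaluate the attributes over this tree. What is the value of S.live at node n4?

false

1. n0.pre = 10  [given at root]
2. n1.pre = 27  [S₀.pre + 17]
3. n2.fin = 13  [terminal]
4. n1.live = false  [f.fin == S.pre]
5. n1.ok = -6  [f.fin - 19]
6. n1.hot = "vr"  ["vr"]
7. n3.val = "ru"  [terminal]
8. n4.pre = 28  [S₀.pre + 18]
9. n6.idx = 29  [terminal]
10. n5.idx = "vz"  ["vz"]
11. n5.ok = -7  [h.idx - 36]
12. n5.cnt = -8  [-8]
13. n7.key = false  [S.pre == D.ok]
14. n7.lab = 18  [D.ok + 25]
15. n8.hot = 11  [terminal]
16. n7.depth = 18  [18]
17. n7.mk = 19  [d.hot + C.lab - 10]
18. n9.val = "wk"  [terminal]
19. n4.live = false  [C.mk == S.pre]
20. n4.ok = 30  [S.pre * -2 + 86]
21. n4.hot = "vzy"  [D.idx ++ "y"]
22. n0.live = false  [S₂.live == true]
23. n0.ok = 24  [len(S₁.hot) + 22]
24. n0.hot = "vzyu"  [S₂.hot ++ "u"]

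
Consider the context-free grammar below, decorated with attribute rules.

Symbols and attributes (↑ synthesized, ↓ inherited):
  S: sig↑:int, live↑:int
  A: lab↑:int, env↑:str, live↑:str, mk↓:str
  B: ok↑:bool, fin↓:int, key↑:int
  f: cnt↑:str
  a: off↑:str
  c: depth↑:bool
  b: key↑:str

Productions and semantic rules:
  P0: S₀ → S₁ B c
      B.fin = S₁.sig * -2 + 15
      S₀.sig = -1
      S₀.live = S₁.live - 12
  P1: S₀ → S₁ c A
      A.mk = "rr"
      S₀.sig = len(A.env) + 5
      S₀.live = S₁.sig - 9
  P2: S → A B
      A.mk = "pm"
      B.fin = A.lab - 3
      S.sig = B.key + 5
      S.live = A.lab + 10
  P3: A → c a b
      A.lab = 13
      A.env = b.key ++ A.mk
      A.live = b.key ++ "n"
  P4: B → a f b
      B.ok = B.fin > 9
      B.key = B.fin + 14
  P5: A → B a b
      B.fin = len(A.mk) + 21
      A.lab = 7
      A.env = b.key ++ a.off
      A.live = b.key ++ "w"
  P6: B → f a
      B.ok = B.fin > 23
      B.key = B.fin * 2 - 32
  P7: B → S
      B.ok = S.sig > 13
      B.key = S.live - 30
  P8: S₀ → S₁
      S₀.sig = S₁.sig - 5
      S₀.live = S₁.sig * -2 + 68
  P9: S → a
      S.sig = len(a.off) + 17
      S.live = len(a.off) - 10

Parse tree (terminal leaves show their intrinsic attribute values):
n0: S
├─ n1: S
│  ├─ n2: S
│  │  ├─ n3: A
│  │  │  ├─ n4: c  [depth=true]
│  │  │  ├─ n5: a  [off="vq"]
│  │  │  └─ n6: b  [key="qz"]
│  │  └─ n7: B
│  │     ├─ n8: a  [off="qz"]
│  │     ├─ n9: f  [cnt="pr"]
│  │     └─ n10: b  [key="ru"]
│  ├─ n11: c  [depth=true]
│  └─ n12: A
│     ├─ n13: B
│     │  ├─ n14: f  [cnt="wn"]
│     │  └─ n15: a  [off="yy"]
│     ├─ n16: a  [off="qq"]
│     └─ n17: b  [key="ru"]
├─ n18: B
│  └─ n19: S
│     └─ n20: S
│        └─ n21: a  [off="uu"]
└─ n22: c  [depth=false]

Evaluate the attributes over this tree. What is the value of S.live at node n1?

1. n3.mk = "pm"  ["pm"]
2. n4.depth = true  [terminal]
3. n5.off = "vq"  [terminal]
4. n6.key = "qz"  [terminal]
5. n3.lab = 13  [13]
6. n3.env = "qzpm"  [b.key ++ A.mk]
7. n3.live = "qzn"  [b.key ++ "n"]
8. n7.fin = 10  [A.lab - 3]
9. n8.off = "qz"  [terminal]
10. n9.cnt = "pr"  [terminal]
11. n10.key = "ru"  [terminal]
12. n7.ok = true  [B.fin > 9]
13. n7.key = 24  [B.fin + 14]
14. n2.sig = 29  [B.key + 5]
15. n2.live = 23  [A.lab + 10]
16. n11.depth = true  [terminal]
17. n12.mk = "rr"  ["rr"]
18. n13.fin = 23  [len(A.mk) + 21]
19. n14.cnt = "wn"  [terminal]
20. n15.off = "yy"  [terminal]
21. n13.ok = false  [B.fin > 23]
22. n13.key = 14  [B.fin * 2 - 32]
23. n16.off = "qq"  [terminal]
24. n17.key = "ru"  [terminal]
25. n12.lab = 7  [7]
26. n12.env = "ruqq"  [b.key ++ a.off]
27. n12.live = "ruw"  [b.key ++ "w"]
28. n1.sig = 9  [len(A.env) + 5]
29. n1.live = 20  [S₁.sig - 9]
30. n18.fin = -3  [S₁.sig * -2 + 15]
31. n21.off = "uu"  [terminal]
32. n20.sig = 19  [len(a.off) + 17]
33. n20.live = -8  [len(a.off) - 10]
34. n19.sig = 14  [S₁.sig - 5]
35. n19.live = 30  [S₁.sig * -2 + 68]
36. n18.ok = true  [S.sig > 13]
37. n18.key = 0  [S.live - 30]
38. n22.depth = false  [terminal]
39. n0.sig = -1  [-1]
40. n0.live = 8  [S₁.live - 12]

20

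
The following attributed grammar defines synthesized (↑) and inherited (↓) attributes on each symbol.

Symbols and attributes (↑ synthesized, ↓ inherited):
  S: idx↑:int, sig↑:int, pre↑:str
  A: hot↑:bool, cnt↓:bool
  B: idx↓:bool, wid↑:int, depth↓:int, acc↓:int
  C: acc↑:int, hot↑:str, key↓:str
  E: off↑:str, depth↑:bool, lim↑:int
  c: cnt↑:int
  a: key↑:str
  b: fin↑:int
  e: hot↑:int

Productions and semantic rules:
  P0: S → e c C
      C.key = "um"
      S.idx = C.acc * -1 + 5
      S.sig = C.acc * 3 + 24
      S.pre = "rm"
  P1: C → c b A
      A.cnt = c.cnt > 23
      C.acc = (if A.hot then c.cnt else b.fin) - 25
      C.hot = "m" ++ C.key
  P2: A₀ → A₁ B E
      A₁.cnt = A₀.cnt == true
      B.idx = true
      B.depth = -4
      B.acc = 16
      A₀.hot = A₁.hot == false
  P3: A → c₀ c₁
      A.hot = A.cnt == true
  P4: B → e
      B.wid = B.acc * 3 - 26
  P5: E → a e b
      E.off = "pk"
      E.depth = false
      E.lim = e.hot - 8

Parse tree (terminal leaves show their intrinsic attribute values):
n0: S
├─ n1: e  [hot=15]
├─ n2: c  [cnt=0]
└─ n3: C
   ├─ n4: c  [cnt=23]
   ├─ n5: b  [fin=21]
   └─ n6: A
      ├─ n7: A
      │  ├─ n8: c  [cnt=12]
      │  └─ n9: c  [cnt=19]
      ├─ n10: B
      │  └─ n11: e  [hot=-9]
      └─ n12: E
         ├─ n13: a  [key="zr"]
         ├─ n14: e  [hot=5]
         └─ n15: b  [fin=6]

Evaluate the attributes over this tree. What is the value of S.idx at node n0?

7

1. n1.hot = 15  [terminal]
2. n2.cnt = 0  [terminal]
3. n3.key = "um"  ["um"]
4. n4.cnt = 23  [terminal]
5. n5.fin = 21  [terminal]
6. n6.cnt = false  [c.cnt > 23]
7. n7.cnt = false  [A₀.cnt == true]
8. n8.cnt = 12  [terminal]
9. n9.cnt = 19  [terminal]
10. n7.hot = false  [A.cnt == true]
11. n10.idx = true  [true]
12. n10.depth = -4  [-4]
13. n10.acc = 16  [16]
14. n11.hot = -9  [terminal]
15. n10.wid = 22  [B.acc * 3 - 26]
16. n13.key = "zr"  [terminal]
17. n14.hot = 5  [terminal]
18. n15.fin = 6  [terminal]
19. n12.off = "pk"  ["pk"]
20. n12.depth = false  [false]
21. n12.lim = -3  [e.hot - 8]
22. n6.hot = true  [A₁.hot == false]
23. n3.acc = -2  [(if A.hot then c.cnt else b.fin) - 25]
24. n3.hot = "mum"  ["m" ++ C.key]
25. n0.idx = 7  [C.acc * -1 + 5]
26. n0.sig = 18  [C.acc * 3 + 24]
27. n0.pre = "rm"  ["rm"]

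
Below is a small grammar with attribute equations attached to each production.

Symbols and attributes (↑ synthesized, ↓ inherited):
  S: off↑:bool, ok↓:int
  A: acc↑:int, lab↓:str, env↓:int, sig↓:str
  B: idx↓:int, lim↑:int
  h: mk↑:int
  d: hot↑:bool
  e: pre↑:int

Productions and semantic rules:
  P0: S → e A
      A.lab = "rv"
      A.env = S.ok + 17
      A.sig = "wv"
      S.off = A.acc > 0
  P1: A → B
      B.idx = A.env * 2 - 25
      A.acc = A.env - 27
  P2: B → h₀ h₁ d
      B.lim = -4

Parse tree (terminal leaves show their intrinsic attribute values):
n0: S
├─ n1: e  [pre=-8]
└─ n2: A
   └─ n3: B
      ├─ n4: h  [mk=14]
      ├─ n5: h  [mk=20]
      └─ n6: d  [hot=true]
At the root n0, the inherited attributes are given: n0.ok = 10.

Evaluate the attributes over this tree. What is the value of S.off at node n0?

false

1. n0.ok = 10  [given at root]
2. n1.pre = -8  [terminal]
3. n2.lab = "rv"  ["rv"]
4. n2.env = 27  [S.ok + 17]
5. n2.sig = "wv"  ["wv"]
6. n3.idx = 29  [A.env * 2 - 25]
7. n4.mk = 14  [terminal]
8. n5.mk = 20  [terminal]
9. n6.hot = true  [terminal]
10. n3.lim = -4  [-4]
11. n2.acc = 0  [A.env - 27]
12. n0.off = false  [A.acc > 0]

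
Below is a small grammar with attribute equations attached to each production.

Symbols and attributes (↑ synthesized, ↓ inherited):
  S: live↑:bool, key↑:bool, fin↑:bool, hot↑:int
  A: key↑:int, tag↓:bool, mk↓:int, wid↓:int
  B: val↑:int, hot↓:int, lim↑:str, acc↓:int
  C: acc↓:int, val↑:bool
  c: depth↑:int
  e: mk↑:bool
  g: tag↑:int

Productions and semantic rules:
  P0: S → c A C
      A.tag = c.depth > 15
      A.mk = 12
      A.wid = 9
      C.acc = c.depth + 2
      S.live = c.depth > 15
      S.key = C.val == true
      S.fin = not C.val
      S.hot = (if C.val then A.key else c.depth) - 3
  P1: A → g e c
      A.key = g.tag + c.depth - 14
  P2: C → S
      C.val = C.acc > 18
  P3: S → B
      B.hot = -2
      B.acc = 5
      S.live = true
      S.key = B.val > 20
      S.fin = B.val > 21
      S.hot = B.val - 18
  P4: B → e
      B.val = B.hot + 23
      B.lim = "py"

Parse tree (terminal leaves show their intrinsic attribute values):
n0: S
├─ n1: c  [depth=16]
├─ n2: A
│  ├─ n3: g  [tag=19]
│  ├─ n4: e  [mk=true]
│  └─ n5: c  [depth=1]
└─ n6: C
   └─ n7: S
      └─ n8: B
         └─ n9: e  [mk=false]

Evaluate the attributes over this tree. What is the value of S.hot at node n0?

13

1. n1.depth = 16  [terminal]
2. n2.tag = true  [c.depth > 15]
3. n2.mk = 12  [12]
4. n2.wid = 9  [9]
5. n3.tag = 19  [terminal]
6. n4.mk = true  [terminal]
7. n5.depth = 1  [terminal]
8. n2.key = 6  [g.tag + c.depth - 14]
9. n6.acc = 18  [c.depth + 2]
10. n8.hot = -2  [-2]
11. n8.acc = 5  [5]
12. n9.mk = false  [terminal]
13. n8.val = 21  [B.hot + 23]
14. n8.lim = "py"  ["py"]
15. n7.live = true  [true]
16. n7.key = true  [B.val > 20]
17. n7.fin = false  [B.val > 21]
18. n7.hot = 3  [B.val - 18]
19. n6.val = false  [C.acc > 18]
20. n0.live = true  [c.depth > 15]
21. n0.key = false  [C.val == true]
22. n0.fin = true  [not C.val]
23. n0.hot = 13  [(if C.val then A.key else c.depth) - 3]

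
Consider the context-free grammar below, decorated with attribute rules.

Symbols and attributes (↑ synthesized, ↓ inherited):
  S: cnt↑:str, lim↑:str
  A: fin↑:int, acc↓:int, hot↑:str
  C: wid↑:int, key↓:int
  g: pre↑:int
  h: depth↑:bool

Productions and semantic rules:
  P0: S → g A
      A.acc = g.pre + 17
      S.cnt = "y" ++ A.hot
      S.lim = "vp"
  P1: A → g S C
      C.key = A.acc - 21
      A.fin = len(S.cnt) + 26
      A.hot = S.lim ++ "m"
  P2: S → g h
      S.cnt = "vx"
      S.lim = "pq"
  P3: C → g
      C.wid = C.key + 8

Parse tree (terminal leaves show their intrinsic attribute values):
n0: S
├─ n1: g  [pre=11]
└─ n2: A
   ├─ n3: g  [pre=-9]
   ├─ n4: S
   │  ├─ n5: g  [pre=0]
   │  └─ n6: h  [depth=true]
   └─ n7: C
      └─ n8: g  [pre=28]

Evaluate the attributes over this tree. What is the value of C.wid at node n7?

15

1. n1.pre = 11  [terminal]
2. n2.acc = 28  [g.pre + 17]
3. n3.pre = -9  [terminal]
4. n5.pre = 0  [terminal]
5. n6.depth = true  [terminal]
6. n4.cnt = "vx"  ["vx"]
7. n4.lim = "pq"  ["pq"]
8. n7.key = 7  [A.acc - 21]
9. n8.pre = 28  [terminal]
10. n7.wid = 15  [C.key + 8]
11. n2.fin = 28  [len(S.cnt) + 26]
12. n2.hot = "pqm"  [S.lim ++ "m"]
13. n0.cnt = "ypqm"  ["y" ++ A.hot]
14. n0.lim = "vp"  ["vp"]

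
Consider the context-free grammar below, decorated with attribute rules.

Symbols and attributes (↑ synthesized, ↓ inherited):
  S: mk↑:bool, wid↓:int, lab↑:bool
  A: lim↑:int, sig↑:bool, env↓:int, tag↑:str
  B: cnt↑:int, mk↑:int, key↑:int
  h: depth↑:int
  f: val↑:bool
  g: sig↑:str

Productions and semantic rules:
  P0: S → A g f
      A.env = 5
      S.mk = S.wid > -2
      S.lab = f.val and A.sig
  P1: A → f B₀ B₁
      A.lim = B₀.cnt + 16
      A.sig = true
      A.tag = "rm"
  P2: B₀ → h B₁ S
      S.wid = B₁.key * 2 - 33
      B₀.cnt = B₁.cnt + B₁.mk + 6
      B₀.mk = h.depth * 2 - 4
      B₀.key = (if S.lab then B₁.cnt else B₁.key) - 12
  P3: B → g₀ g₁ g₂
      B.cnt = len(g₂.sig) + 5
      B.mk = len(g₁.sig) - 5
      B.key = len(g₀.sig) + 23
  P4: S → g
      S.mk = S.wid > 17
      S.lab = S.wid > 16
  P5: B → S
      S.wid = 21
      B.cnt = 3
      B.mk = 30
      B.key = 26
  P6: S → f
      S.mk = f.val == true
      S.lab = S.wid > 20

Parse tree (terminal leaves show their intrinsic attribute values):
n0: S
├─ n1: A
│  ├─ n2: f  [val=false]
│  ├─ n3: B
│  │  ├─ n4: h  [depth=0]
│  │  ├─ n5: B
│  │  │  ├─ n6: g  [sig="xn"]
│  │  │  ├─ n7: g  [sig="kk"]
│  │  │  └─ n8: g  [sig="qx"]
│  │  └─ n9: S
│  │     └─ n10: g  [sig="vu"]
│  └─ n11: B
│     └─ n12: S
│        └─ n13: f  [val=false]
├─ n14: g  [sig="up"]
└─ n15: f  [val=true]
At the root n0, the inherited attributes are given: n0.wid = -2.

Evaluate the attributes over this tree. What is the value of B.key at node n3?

1. n0.wid = -2  [given at root]
2. n1.env = 5  [5]
3. n2.val = false  [terminal]
4. n4.depth = 0  [terminal]
5. n6.sig = "xn"  [terminal]
6. n7.sig = "kk"  [terminal]
7. n8.sig = "qx"  [terminal]
8. n5.cnt = 7  [len(g₂.sig) + 5]
9. n5.mk = -3  [len(g₁.sig) - 5]
10. n5.key = 25  [len(g₀.sig) + 23]
11. n9.wid = 17  [B₁.key * 2 - 33]
12. n10.sig = "vu"  [terminal]
13. n9.mk = false  [S.wid > 17]
14. n9.lab = true  [S.wid > 16]
15. n3.cnt = 10  [B₁.cnt + B₁.mk + 6]
16. n3.mk = -4  [h.depth * 2 - 4]
17. n3.key = -5  [(if S.lab then B₁.cnt else B₁.key) - 12]
18. n12.wid = 21  [21]
19. n13.val = false  [terminal]
20. n12.mk = false  [f.val == true]
21. n12.lab = true  [S.wid > 20]
22. n11.cnt = 3  [3]
23. n11.mk = 30  [30]
24. n11.key = 26  [26]
25. n1.lim = 26  [B₀.cnt + 16]
26. n1.sig = true  [true]
27. n1.tag = "rm"  ["rm"]
28. n14.sig = "up"  [terminal]
29. n15.val = true  [terminal]
30. n0.mk = false  [S.wid > -2]
31. n0.lab = true  [f.val and A.sig]

-5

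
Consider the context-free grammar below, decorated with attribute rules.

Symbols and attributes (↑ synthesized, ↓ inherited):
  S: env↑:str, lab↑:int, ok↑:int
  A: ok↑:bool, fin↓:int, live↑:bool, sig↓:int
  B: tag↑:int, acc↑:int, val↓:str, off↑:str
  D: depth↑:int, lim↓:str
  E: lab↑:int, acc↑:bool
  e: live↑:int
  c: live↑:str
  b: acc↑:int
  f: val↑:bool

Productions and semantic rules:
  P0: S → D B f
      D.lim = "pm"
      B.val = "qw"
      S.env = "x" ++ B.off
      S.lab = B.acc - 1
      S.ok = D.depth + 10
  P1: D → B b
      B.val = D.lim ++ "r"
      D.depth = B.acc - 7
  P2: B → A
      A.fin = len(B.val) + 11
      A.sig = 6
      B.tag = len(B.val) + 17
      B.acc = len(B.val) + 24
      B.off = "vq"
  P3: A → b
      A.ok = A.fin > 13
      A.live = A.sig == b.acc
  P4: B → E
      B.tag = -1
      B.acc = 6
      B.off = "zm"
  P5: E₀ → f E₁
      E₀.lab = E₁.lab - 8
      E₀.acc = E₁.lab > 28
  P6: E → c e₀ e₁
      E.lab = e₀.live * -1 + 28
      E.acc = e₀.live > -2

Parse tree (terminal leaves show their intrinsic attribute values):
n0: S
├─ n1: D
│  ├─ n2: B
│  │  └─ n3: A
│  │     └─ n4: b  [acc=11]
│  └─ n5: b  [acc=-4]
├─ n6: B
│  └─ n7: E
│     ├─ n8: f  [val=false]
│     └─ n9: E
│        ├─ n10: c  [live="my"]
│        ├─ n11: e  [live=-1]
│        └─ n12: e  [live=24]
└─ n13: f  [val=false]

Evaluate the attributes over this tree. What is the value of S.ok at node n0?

30

1. n1.lim = "pm"  ["pm"]
2. n2.val = "pmr"  [D.lim ++ "r"]
3. n3.fin = 14  [len(B.val) + 11]
4. n3.sig = 6  [6]
5. n4.acc = 11  [terminal]
6. n3.ok = true  [A.fin > 13]
7. n3.live = false  [A.sig == b.acc]
8. n2.tag = 20  [len(B.val) + 17]
9. n2.acc = 27  [len(B.val) + 24]
10. n2.off = "vq"  ["vq"]
11. n5.acc = -4  [terminal]
12. n1.depth = 20  [B.acc - 7]
13. n6.val = "qw"  ["qw"]
14. n8.val = false  [terminal]
15. n10.live = "my"  [terminal]
16. n11.live = -1  [terminal]
17. n12.live = 24  [terminal]
18. n9.lab = 29  [e₀.live * -1 + 28]
19. n9.acc = true  [e₀.live > -2]
20. n7.lab = 21  [E₁.lab - 8]
21. n7.acc = true  [E₁.lab > 28]
22. n6.tag = -1  [-1]
23. n6.acc = 6  [6]
24. n6.off = "zm"  ["zm"]
25. n13.val = false  [terminal]
26. n0.env = "xzm"  ["x" ++ B.off]
27. n0.lab = 5  [B.acc - 1]
28. n0.ok = 30  [D.depth + 10]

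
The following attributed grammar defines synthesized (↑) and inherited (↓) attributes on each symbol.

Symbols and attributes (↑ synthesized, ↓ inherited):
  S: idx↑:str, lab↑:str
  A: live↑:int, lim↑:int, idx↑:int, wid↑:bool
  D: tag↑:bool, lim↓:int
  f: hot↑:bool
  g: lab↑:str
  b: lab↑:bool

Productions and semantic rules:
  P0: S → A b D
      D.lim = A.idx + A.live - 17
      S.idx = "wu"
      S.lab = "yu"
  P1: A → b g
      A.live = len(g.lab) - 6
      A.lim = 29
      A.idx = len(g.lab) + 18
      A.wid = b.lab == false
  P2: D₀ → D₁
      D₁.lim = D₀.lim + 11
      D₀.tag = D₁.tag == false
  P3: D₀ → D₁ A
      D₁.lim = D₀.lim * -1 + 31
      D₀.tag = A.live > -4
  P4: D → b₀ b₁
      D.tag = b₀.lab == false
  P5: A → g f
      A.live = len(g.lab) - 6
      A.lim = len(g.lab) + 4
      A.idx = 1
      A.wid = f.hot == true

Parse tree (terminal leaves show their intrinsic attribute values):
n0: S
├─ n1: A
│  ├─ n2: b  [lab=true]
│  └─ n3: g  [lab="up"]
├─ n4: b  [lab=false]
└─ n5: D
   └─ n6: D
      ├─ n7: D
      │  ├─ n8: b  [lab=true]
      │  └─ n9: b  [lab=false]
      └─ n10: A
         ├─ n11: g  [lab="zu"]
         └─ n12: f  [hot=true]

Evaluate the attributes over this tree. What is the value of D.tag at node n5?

true

1. n2.lab = true  [terminal]
2. n3.lab = "up"  [terminal]
3. n1.live = -4  [len(g.lab) - 6]
4. n1.lim = 29  [29]
5. n1.idx = 20  [len(g.lab) + 18]
6. n1.wid = false  [b.lab == false]
7. n4.lab = false  [terminal]
8. n5.lim = -1  [A.idx + A.live - 17]
9. n6.lim = 10  [D₀.lim + 11]
10. n7.lim = 21  [D₀.lim * -1 + 31]
11. n8.lab = true  [terminal]
12. n9.lab = false  [terminal]
13. n7.tag = false  [b₀.lab == false]
14. n11.lab = "zu"  [terminal]
15. n12.hot = true  [terminal]
16. n10.live = -4  [len(g.lab) - 6]
17. n10.lim = 6  [len(g.lab) + 4]
18. n10.idx = 1  [1]
19. n10.wid = true  [f.hot == true]
20. n6.tag = false  [A.live > -4]
21. n5.tag = true  [D₁.tag == false]
22. n0.idx = "wu"  ["wu"]
23. n0.lab = "yu"  ["yu"]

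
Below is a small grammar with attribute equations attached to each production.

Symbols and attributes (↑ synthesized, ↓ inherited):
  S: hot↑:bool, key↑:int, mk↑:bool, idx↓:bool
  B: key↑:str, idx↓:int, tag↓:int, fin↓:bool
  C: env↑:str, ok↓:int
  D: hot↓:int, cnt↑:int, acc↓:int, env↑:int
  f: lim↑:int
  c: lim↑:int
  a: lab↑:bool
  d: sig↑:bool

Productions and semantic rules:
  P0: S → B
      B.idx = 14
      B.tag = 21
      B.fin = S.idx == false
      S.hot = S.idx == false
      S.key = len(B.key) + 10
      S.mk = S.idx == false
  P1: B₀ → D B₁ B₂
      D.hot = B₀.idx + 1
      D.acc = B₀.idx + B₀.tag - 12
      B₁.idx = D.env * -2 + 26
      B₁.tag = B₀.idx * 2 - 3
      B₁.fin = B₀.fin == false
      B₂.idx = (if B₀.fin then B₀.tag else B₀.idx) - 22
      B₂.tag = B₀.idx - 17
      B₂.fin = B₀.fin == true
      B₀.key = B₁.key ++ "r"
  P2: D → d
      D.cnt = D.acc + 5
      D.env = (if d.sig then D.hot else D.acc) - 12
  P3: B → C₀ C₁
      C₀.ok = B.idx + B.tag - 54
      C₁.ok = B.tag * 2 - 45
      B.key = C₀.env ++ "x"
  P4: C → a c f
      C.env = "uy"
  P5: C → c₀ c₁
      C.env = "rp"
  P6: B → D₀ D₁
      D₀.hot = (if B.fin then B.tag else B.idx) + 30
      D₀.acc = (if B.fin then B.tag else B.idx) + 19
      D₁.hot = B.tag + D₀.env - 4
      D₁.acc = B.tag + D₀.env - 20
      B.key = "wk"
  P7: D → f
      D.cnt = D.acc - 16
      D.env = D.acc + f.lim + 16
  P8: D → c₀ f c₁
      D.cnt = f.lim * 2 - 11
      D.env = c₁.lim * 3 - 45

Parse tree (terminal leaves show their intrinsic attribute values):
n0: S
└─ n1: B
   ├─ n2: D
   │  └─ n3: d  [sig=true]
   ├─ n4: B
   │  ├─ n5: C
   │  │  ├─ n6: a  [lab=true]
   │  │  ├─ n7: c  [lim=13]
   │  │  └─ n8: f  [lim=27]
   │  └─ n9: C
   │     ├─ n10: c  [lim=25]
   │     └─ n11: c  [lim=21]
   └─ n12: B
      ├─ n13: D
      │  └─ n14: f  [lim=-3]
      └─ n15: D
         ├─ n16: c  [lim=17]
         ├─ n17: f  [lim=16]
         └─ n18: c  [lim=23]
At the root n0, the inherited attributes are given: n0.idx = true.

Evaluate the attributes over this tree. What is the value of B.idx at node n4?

1. n0.idx = true  [given at root]
2. n1.idx = 14  [14]
3. n1.tag = 21  [21]
4. n1.fin = false  [S.idx == false]
5. n2.hot = 15  [B₀.idx + 1]
6. n2.acc = 23  [B₀.idx + B₀.tag - 12]
7. n3.sig = true  [terminal]
8. n2.cnt = 28  [D.acc + 5]
9. n2.env = 3  [(if d.sig then D.hot else D.acc) - 12]
10. n4.idx = 20  [D.env * -2 + 26]
11. n4.tag = 25  [B₀.idx * 2 - 3]
12. n4.fin = true  [B₀.fin == false]
13. n5.ok = -9  [B.idx + B.tag - 54]
14. n6.lab = true  [terminal]
15. n7.lim = 13  [terminal]
16. n8.lim = 27  [terminal]
17. n5.env = "uy"  ["uy"]
18. n9.ok = 5  [B.tag * 2 - 45]
19. n10.lim = 25  [terminal]
20. n11.lim = 21  [terminal]
21. n9.env = "rp"  ["rp"]
22. n4.key = "uyx"  [C₀.env ++ "x"]
23. n12.idx = -8  [(if B₀.fin then B₀.tag else B₀.idx) - 22]
24. n12.tag = -3  [B₀.idx - 17]
25. n12.fin = false  [B₀.fin == true]
26. n13.hot = 22  [(if B.fin then B.tag else B.idx) + 30]
27. n13.acc = 11  [(if B.fin then B.tag else B.idx) + 19]
28. n14.lim = -3  [terminal]
29. n13.cnt = -5  [D.acc - 16]
30. n13.env = 24  [D.acc + f.lim + 16]
31. n15.hot = 17  [B.tag + D₀.env - 4]
32. n15.acc = 1  [B.tag + D₀.env - 20]
33. n16.lim = 17  [terminal]
34. n17.lim = 16  [terminal]
35. n18.lim = 23  [terminal]
36. n15.cnt = 21  [f.lim * 2 - 11]
37. n15.env = 24  [c₁.lim * 3 - 45]
38. n12.key = "wk"  ["wk"]
39. n1.key = "uyxr"  [B₁.key ++ "r"]
40. n0.hot = false  [S.idx == false]
41. n0.key = 14  [len(B.key) + 10]
42. n0.mk = false  [S.idx == false]

20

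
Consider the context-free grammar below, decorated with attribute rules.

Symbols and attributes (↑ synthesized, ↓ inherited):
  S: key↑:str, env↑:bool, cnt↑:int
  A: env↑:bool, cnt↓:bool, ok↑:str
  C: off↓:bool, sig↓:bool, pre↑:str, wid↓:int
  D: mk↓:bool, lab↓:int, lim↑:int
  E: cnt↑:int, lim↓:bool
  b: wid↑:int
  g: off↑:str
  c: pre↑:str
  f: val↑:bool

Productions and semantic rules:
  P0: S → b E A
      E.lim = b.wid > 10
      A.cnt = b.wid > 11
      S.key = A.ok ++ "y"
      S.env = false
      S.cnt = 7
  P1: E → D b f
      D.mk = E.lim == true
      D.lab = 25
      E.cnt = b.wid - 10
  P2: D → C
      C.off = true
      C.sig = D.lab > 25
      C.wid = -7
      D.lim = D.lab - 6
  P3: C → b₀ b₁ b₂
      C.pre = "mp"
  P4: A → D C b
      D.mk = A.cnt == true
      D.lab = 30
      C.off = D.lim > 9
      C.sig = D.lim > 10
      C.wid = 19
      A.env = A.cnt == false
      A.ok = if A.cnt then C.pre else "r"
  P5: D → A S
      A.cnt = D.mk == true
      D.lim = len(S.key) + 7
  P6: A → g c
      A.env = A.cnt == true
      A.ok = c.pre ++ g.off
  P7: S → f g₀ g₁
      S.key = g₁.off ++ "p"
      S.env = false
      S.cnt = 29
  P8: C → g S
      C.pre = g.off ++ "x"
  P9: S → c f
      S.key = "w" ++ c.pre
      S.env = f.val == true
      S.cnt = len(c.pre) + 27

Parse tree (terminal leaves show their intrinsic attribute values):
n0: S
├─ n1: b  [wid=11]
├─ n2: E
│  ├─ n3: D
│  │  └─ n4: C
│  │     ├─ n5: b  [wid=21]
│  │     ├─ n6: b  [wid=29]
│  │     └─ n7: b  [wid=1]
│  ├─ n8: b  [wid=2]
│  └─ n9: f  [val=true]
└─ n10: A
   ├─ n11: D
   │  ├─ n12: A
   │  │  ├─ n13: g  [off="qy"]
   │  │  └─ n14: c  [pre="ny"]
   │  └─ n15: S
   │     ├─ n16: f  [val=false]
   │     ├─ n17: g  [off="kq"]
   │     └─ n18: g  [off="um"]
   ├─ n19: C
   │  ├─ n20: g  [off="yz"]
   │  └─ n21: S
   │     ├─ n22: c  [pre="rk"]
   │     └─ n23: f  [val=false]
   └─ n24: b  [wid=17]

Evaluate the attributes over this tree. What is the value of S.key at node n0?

"ry"

1. n1.wid = 11  [terminal]
2. n2.lim = true  [b.wid > 10]
3. n3.mk = true  [E.lim == true]
4. n3.lab = 25  [25]
5. n4.off = true  [true]
6. n4.sig = false  [D.lab > 25]
7. n4.wid = -7  [-7]
8. n5.wid = 21  [terminal]
9. n6.wid = 29  [terminal]
10. n7.wid = 1  [terminal]
11. n4.pre = "mp"  ["mp"]
12. n3.lim = 19  [D.lab - 6]
13. n8.wid = 2  [terminal]
14. n9.val = true  [terminal]
15. n2.cnt = -8  [b.wid - 10]
16. n10.cnt = false  [b.wid > 11]
17. n11.mk = false  [A.cnt == true]
18. n11.lab = 30  [30]
19. n12.cnt = false  [D.mk == true]
20. n13.off = "qy"  [terminal]
21. n14.pre = "ny"  [terminal]
22. n12.env = false  [A.cnt == true]
23. n12.ok = "nyqy"  [c.pre ++ g.off]
24. n16.val = false  [terminal]
25. n17.off = "kq"  [terminal]
26. n18.off = "um"  [terminal]
27. n15.key = "ump"  [g₁.off ++ "p"]
28. n15.env = false  [false]
29. n15.cnt = 29  [29]
30. n11.lim = 10  [len(S.key) + 7]
31. n19.off = true  [D.lim > 9]
32. n19.sig = false  [D.lim > 10]
33. n19.wid = 19  [19]
34. n20.off = "yz"  [terminal]
35. n22.pre = "rk"  [terminal]
36. n23.val = false  [terminal]
37. n21.key = "wrk"  ["w" ++ c.pre]
38. n21.env = false  [f.val == true]
39. n21.cnt = 29  [len(c.pre) + 27]
40. n19.pre = "yzx"  [g.off ++ "x"]
41. n24.wid = 17  [terminal]
42. n10.env = true  [A.cnt == false]
43. n10.ok = "r"  [if A.cnt then C.pre else "r"]
44. n0.key = "ry"  [A.ok ++ "y"]
45. n0.env = false  [false]
46. n0.cnt = 7  [7]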